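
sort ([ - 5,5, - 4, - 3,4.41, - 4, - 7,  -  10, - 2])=[ - 10, - 7,-5, - 4, - 4,-3, - 2,4.41, 5] 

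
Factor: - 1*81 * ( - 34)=2754 = 2^1 * 3^4*17^1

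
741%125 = 116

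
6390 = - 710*( - 9)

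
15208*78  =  1186224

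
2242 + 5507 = 7749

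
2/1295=2/1295 = 0.00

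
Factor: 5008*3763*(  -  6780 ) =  - 2^6 * 3^1 * 5^1 * 53^1*71^1*113^1 * 313^1 = - 127769805120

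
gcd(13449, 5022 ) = 3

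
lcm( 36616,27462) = 109848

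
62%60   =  2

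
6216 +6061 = 12277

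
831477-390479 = 440998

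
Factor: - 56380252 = -2^2 *349^1*40387^1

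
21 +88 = 109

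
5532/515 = 5532/515 = 10.74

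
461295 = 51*9045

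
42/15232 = 3/1088 = 0.00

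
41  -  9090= - 9049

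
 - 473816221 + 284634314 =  - 189181907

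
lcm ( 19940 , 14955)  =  59820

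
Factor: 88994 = 2^1*44497^1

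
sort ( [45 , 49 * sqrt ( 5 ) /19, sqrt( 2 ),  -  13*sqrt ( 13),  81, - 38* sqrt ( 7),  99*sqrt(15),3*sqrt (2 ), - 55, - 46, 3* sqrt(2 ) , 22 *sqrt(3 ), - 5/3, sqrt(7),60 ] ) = [ - 38*sqrt(7), - 55,-13 * sqrt( 13), - 46, - 5/3, sqrt ( 2),  sqrt( 7), 3*sqrt( 2),3*sqrt ( 2), 49* sqrt( 5)/19, 22*sqrt( 3 ),45,  60, 81 , 99*sqrt ( 15) ] 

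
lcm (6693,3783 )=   87009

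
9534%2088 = 1182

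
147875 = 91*1625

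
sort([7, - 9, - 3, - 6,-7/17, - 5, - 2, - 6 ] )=[ - 9, - 6, - 6, - 5, - 3,-2, - 7/17, 7 ] 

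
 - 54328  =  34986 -89314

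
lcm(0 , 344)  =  0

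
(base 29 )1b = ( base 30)1A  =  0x28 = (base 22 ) 1I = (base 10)40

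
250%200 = 50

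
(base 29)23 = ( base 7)115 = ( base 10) 61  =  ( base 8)75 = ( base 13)49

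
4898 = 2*2449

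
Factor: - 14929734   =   - 2^1*3^1 * 2488289^1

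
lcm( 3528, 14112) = 14112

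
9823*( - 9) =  - 88407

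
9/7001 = 9/7001 = 0.00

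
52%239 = 52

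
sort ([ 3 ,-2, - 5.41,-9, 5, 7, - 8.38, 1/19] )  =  [ - 9,- 8.38, - 5.41,-2,1/19,3,5,7 ] 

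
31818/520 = 15909/260 =61.19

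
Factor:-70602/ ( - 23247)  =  2^1*3^( - 3) * 41^1= 82/27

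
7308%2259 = 531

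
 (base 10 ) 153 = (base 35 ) 4D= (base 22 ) 6L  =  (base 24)69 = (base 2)10011001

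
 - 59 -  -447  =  388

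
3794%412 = 86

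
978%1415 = 978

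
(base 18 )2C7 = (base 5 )11441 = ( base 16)367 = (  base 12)607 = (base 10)871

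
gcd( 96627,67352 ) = 1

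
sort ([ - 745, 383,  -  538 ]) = [ - 745,  -  538,383]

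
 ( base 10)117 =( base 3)11100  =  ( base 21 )5C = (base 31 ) 3o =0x75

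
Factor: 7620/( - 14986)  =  -2^1*3^1*5^1*59^(  -  1)  =  - 30/59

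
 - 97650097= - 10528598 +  - 87121499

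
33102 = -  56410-  -  89512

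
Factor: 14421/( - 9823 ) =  - 3^1*23^1*47^( - 1) = - 69/47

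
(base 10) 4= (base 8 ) 4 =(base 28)4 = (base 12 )4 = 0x4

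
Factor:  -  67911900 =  - 2^2*3^1*5^2*7^1*73^1 *443^1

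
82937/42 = 1974 + 29/42= 1974.69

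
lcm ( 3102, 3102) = 3102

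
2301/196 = 11 + 145/196 = 11.74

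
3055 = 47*65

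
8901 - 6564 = 2337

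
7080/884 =1770/221 = 8.01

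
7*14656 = 102592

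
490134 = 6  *81689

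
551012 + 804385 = 1355397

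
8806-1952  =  6854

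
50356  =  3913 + 46443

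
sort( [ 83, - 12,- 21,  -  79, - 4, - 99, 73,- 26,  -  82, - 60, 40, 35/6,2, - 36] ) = [ - 99,-82, - 79,  -  60, - 36, - 26,-21, - 12, - 4, 2,35/6, 40,73 , 83 ]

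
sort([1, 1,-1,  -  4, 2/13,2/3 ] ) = [ - 4, - 1, 2/13, 2/3,  1, 1]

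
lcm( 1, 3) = 3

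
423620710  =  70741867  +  352878843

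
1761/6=587/2 = 293.50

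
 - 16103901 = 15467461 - 31571362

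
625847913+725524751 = 1351372664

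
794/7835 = 794/7835 = 0.10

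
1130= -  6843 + 7973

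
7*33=231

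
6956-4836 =2120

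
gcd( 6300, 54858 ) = 6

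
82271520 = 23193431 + 59078089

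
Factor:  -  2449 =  - 31^1*79^1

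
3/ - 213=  - 1/71 = - 0.01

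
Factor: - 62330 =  - 2^1*5^1*23^1*271^1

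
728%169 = 52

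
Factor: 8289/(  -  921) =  -3^2 = -  9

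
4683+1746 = 6429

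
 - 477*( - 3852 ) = 1837404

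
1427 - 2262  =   - 835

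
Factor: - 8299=  -  43^1*193^1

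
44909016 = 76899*584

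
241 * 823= 198343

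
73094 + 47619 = 120713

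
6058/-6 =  - 3029/3 = - 1009.67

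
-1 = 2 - 3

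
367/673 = 367/673 =0.55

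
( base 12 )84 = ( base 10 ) 100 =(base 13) 79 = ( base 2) 1100100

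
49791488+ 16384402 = 66175890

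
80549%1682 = 1495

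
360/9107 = 360/9107 = 0.04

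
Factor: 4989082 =2^1*7^2 * 50909^1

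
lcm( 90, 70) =630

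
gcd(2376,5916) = 12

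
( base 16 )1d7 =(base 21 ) 119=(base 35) DG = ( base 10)471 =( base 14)259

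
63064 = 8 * 7883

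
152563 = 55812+96751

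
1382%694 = 688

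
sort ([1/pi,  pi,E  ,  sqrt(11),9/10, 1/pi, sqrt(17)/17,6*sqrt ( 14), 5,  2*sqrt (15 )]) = [sqrt( 17 ) /17, 1/pi,1/pi,9/10, E, pi,sqrt(11 ), 5, 2*sqrt( 15) , 6*sqrt(14)]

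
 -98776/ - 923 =98776/923 = 107.02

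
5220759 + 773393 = 5994152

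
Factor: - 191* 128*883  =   - 21587584=- 2^7*191^1*883^1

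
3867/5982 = 1289/1994 =0.65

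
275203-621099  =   - 345896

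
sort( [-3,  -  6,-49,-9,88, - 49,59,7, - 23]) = [ - 49,-49, - 23, -9,-6, - 3,7,59, 88 ]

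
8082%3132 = 1818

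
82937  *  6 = 497622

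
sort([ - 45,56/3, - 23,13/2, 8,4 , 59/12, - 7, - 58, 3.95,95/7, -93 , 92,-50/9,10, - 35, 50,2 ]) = [-93, - 58, - 45,-35 , - 23, - 7 , - 50/9,2 , 3.95, 4, 59/12, 13/2 , 8, 10, 95/7,56/3,50,  92 ] 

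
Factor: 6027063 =3^1*7^1*287003^1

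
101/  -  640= - 101/640 = -0.16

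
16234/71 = 228 + 46/71 = 228.65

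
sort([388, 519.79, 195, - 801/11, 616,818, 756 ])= [-801/11, 195, 388, 519.79,616, 756,818]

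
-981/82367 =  - 981/82367 = - 0.01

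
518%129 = 2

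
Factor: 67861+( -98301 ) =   -  30440 = - 2^3*5^1*761^1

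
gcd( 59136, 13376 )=704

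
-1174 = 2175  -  3349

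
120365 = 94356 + 26009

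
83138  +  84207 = 167345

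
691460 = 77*8980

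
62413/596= 104 + 429/596 = 104.72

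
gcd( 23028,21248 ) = 4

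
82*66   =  5412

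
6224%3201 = 3023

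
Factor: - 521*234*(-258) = 2^2*3^3*13^1 * 43^1*521^1 =31453812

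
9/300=3/100= 0.03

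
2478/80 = 1239/40 = 30.98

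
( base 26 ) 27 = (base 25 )29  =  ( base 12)4B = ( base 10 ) 59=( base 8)73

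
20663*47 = 971161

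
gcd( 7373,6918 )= 1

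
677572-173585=503987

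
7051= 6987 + 64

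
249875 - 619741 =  - 369866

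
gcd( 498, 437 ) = 1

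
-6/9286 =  - 3/4643 = - 0.00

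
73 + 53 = 126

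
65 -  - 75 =140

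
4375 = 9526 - 5151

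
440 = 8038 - 7598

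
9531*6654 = 63419274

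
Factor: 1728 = 2^6*3^3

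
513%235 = 43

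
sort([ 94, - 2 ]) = [ - 2,94] 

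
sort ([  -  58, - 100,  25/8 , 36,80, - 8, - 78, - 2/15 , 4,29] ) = [ - 100, - 78, - 58, - 8, - 2/15, 25/8, 4, 29, 36, 80] 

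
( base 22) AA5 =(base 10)5065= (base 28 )6cp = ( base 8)11711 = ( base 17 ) 108g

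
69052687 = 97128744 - 28076057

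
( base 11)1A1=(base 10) 232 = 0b11101000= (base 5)1412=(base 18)CG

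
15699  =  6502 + 9197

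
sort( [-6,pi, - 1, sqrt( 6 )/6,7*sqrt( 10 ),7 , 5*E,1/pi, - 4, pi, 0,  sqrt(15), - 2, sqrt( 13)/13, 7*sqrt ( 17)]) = [ - 6, - 4, - 2, - 1, 0, sqrt(13)/13, 1/pi, sqrt( 6) /6 , pi,  pi, sqrt( 15 ), 7, 5*E, 7*sqrt( 10 ), 7*sqrt (17 ) ]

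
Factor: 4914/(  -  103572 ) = -13/274 = - 2^( - 1)*13^1*137^(  -  1)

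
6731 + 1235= 7966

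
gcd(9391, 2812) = 1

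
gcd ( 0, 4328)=4328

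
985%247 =244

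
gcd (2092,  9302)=2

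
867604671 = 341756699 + 525847972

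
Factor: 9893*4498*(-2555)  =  -113694214270 = -2^1*5^1*7^1*13^2*73^1*173^1*761^1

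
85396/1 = 85396 = 85396.00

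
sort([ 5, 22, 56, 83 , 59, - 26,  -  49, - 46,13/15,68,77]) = [ - 49, - 46,-26,13/15,5,22,56,59, 68,77,83]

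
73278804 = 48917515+24361289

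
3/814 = 3/814 = 0.00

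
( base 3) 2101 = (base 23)2i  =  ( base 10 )64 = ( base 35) 1T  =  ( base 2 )1000000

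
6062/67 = 90 + 32/67= 90.48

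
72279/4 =72279/4= 18069.75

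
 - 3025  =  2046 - 5071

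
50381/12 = 4198+ 5/12 = 4198.42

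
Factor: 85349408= 2^5*163^1*16363^1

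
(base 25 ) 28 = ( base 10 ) 58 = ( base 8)72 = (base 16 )3a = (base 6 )134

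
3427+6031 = 9458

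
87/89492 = 87/89492 = 0.00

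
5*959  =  4795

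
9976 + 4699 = 14675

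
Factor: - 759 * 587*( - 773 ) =344397009 = 3^1 * 11^1*23^1*587^1* 773^1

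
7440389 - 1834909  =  5605480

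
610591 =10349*59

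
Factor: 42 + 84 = 2^1 * 3^2*7^1 = 126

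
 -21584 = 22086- 43670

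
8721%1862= 1273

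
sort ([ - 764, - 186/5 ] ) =[-764, - 186/5 ]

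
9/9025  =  9/9025 = 0.00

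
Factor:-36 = - 2^2 * 3^2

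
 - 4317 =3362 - 7679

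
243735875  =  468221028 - 224485153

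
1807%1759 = 48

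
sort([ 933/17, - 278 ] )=[ - 278,933/17] 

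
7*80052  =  560364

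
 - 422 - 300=  -  722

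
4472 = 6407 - 1935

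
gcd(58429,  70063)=7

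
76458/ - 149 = -514+ 128/149 = - 513.14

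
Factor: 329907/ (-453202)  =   - 2^(-1 )  *3^1*277^1*397^1  *  226601^(-1)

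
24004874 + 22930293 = 46935167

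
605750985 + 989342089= 1595093074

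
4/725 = 4/725 = 0.01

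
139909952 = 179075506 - 39165554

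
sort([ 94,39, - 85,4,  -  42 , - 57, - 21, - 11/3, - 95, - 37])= [ - 95 , -85, - 57, - 42, - 37 , - 21, - 11/3,4,39, 94 ] 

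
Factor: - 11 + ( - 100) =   -  3^1 * 37^1 = - 111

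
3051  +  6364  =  9415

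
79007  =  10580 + 68427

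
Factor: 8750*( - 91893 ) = - 2^1*3^1 * 5^4*7^1 * 30631^1 = - 804063750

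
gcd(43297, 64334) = 1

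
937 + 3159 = 4096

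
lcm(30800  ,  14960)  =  523600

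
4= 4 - 0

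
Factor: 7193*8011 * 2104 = 121239050792 =2^3*263^1*7193^1*8011^1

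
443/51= 8 + 35/51 = 8.69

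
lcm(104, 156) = 312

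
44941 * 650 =29211650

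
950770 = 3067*310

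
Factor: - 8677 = - 8677^1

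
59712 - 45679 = 14033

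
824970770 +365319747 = 1190290517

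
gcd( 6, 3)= 3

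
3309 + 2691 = 6000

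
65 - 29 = 36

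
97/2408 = 97/2408= 0.04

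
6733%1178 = 843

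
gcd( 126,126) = 126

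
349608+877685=1227293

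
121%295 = 121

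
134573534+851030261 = 985603795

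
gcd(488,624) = 8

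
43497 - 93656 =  - 50159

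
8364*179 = 1497156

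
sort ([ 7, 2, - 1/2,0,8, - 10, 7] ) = [ - 10,-1/2,0,2, 7  ,  7,  8]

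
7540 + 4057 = 11597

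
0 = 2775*0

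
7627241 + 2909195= 10536436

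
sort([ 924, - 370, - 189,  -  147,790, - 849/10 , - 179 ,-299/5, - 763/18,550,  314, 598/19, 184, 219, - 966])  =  [ - 966  , - 370,- 189, - 179, - 147,- 849/10, - 299/5, - 763/18, 598/19 , 184 , 219, 314,550,790,924 ]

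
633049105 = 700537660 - 67488555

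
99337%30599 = 7540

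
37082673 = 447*82959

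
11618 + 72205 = 83823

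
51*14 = 714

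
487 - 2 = 485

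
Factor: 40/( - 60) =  - 2^1 * 3^( - 1 ) = - 2/3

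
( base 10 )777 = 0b1100001001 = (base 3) 1001210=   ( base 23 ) 1ai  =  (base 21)1G0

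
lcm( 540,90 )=540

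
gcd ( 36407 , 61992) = 7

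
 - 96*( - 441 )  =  42336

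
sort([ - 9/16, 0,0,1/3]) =[ - 9/16, 0,0, 1/3 ] 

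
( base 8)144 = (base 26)3M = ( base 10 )100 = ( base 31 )37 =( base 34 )2w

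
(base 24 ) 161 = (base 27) qj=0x2d1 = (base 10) 721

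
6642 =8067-1425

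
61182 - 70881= - 9699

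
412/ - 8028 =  -1 + 1904/2007 = -0.05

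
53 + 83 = 136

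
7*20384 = 142688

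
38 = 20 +18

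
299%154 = 145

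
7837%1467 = 502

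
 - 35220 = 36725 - 71945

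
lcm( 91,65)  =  455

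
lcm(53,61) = 3233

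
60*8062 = 483720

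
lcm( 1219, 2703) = 62169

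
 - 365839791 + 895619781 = 529779990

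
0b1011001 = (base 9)108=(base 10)89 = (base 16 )59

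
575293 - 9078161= - 8502868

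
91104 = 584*156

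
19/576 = 19/576 =0.03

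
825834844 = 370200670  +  455634174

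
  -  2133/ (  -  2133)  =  1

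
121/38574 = 121/38574 = 0.00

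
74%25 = 24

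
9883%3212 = 247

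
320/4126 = 160/2063 = 0.08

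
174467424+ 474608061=649075485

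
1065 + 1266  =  2331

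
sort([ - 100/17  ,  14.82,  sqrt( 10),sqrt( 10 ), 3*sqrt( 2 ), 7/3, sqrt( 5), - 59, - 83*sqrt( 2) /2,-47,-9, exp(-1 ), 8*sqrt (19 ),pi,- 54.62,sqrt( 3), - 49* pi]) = [ - 49*pi, - 59,-83*sqrt( 2)/2, -54.62, - 47,-9, - 100/17 , exp( - 1 ),sqrt( 3),sqrt(5 ), 7/3, pi, sqrt( 10 ), sqrt(10 ),3*sqrt( 2 ), 14.82,8*sqrt( 19 )] 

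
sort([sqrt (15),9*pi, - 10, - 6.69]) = [ - 10, -6.69,sqrt(15),9*pi]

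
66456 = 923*72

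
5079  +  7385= 12464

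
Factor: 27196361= 83^1*327667^1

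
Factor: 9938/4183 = 2^1*47^( - 1 )*89^( - 1 )*4969^1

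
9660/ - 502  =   - 4830/251 = - 19.24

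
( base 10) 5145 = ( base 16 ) 1419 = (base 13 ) 245a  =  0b1010000011001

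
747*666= 497502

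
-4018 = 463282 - 467300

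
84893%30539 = 23815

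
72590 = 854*85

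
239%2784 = 239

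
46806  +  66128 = 112934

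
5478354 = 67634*81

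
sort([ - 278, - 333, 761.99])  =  [ - 333,-278,761.99 ] 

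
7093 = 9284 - 2191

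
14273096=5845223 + 8427873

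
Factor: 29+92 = 121= 11^2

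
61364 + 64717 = 126081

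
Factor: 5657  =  5657^1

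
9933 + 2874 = 12807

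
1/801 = 1/801 = 0.00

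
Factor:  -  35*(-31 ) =5^1 * 7^1*31^1 = 1085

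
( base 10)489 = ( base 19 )16e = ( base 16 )1E9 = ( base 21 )126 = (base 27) i3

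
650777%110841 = 96572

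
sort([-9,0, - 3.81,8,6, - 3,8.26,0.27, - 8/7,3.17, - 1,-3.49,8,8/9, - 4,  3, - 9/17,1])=[ - 9, - 4, - 3.81,  -  3.49 , - 3, - 8/7,-1, - 9/17,0,0.27,8/9,1,3,3.17, 6, 8,8,8.26 ] 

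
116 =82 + 34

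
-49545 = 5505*( - 9) 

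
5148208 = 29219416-24071208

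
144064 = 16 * 9004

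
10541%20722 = 10541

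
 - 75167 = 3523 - 78690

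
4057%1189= 490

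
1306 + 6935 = 8241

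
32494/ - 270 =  - 121 + 88/135=- 120.35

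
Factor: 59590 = 2^1*5^1*59^1*101^1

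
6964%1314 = 394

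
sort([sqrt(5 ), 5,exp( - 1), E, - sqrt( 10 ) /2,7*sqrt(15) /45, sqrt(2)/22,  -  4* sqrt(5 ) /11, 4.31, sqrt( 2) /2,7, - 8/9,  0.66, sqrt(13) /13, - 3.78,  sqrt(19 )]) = [ - 3.78, - sqrt( 10) /2, - 8/9, - 4*sqrt( 5 )/11,sqrt (2)/22,sqrt( 13 )/13,exp( - 1), 7*sqrt( 15 ) /45, 0.66,sqrt( 2 ) /2,sqrt(5 ) , E, 4.31,sqrt ( 19), 5, 7 ]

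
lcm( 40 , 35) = 280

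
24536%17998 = 6538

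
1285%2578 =1285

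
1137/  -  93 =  - 13 + 24/31 = -  12.23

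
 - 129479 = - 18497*7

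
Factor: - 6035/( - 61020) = 1207/12204  =  2^ ( - 2 )*3^( -3)*17^1*71^1*113^(  -  1 )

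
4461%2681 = 1780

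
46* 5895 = 271170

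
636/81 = 212/27= 7.85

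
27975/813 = 9325/271 = 34.41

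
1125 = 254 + 871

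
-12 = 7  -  19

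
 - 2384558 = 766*( - 3113)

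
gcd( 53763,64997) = 1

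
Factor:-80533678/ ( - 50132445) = 2^1*3^( - 1 )*5^( - 1 )*11^( - 1)*29^( - 1 )*10477^(  -  1 )*40266839^1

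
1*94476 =94476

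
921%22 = 19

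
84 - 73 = 11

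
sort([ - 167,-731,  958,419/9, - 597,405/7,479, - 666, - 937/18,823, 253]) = [ - 731, - 666, - 597,-167,- 937/18,419/9,405/7,253,479,823, 958]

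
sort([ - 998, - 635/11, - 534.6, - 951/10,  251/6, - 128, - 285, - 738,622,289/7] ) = [ - 998  , - 738, - 534.6,-285, - 128, - 951/10, - 635/11,  289/7, 251/6 , 622 ] 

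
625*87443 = 54651875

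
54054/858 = 63 = 63.00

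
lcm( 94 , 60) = 2820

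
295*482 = 142190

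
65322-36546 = 28776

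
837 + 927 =1764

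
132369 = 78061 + 54308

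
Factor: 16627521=3^1 *5542507^1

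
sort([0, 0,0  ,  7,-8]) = [ - 8, 0,0, 0, 7]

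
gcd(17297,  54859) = 7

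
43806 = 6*7301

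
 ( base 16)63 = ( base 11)90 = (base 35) 2T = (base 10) 99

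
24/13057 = 24/13057 = 0.00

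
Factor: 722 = 2^1*19^2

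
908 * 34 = 30872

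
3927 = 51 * 77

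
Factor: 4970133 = 3^3*7^1*26297^1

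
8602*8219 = 70699838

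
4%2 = 0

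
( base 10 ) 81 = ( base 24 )39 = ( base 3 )10000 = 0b1010001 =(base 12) 69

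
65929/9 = 65929/9 = 7325.44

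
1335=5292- 3957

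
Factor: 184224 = 2^5*3^1 *19^1*101^1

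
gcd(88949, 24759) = 917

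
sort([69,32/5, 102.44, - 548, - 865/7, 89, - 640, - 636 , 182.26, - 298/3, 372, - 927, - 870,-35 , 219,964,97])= [ - 927, - 870,-640,  -  636, - 548, - 865/7,-298/3, - 35,32/5,69,89, 97,102.44, 182.26,219,372, 964]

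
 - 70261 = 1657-71918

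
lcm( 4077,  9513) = 28539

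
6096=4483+1613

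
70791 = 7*10113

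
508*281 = 142748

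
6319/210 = 30+19/210 = 30.09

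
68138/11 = 6194 + 4/11 = 6194.36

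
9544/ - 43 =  -9544/43 = - 221.95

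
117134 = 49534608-49417474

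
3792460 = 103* 36820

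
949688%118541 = 1360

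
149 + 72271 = 72420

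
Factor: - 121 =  - 11^2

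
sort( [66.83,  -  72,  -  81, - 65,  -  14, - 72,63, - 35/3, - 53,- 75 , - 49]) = [ - 81 , - 75, - 72, - 72 , - 65, - 53, - 49  , - 14, - 35/3 , 63,66.83] 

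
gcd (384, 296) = 8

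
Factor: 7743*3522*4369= 2^1*3^2*17^1*29^1* 89^1*257^1*587^1 = 119146326174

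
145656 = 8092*18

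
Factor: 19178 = 2^1*43^1*223^1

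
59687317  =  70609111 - 10921794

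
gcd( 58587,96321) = 993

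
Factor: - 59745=  -  3^1*5^1*7^1*569^1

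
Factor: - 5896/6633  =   - 2^3*3^( - 2)   =  - 8/9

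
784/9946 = 392/4973= 0.08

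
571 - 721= - 150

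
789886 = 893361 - 103475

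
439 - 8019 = - 7580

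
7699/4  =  7699/4=1924.75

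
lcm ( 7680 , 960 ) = 7680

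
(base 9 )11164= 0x1d05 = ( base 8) 16405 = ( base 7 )30442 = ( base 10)7429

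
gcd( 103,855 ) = 1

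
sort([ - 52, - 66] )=[ - 66, - 52] 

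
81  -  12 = 69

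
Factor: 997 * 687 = 684939 = 3^1*229^1 * 997^1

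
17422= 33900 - 16478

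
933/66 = 311/22  =  14.14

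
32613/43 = 32613/43 = 758.44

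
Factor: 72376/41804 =2^1 * 7^( - 1) * 83^1  *  109^1 * 1493^( - 1)  =  18094/10451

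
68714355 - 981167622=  - 912453267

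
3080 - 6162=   -  3082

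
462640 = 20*23132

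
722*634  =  457748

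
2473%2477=2473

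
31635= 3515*9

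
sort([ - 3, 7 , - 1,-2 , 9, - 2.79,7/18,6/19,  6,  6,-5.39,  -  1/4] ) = [-5.39, - 3, - 2.79, - 2,-1,-1/4,6/19,7/18,6, 6,7, 9]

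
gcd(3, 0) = 3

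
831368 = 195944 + 635424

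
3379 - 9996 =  - 6617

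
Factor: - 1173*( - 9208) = 10800984 = 2^3*3^1*17^1*23^1*1151^1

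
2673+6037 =8710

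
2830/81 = 2830/81 = 34.94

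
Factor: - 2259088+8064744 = 5805656  =  2^3 * 563^1*1289^1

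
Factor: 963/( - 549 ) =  - 107/61 = - 61^( - 1)*107^1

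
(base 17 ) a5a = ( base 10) 2985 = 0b101110101001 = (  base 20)795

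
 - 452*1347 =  - 608844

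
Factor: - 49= - 7^2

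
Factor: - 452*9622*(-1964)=8541718816 = 2^5*17^1  *  113^1*283^1 * 491^1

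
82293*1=82293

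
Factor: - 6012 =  - 2^2*3^2*167^1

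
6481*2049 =13279569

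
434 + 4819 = 5253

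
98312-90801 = 7511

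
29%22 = 7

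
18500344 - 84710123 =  - 66209779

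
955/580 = 191/116 = 1.65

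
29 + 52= 81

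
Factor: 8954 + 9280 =18234= 2^1*3^2*1013^1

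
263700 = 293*900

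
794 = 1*794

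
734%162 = 86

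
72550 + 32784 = 105334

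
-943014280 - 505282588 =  - 1448296868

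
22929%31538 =22929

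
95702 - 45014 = 50688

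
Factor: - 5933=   -  17^1* 349^1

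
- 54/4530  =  -9/755 =- 0.01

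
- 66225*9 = -596025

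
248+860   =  1108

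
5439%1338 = 87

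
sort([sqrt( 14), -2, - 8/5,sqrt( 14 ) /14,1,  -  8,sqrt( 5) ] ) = [  -  8, - 2,- 8/5,sqrt( 14)/14, 1,sqrt(5 )  ,  sqrt(14)]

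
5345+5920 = 11265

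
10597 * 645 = 6835065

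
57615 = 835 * 69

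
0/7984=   0 = 0.00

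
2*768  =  1536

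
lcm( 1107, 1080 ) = 44280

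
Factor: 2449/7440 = 79/240=   2^( - 4)*3^(-1 )*5^( - 1)* 79^1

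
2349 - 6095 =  - 3746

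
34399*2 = 68798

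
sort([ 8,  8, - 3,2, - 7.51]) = [ - 7.51, - 3,2, 8,8]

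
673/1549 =673/1549  =  0.43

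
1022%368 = 286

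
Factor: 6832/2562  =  2^3 * 3^(-1) = 8/3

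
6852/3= 2284=2284.00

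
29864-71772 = -41908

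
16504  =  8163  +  8341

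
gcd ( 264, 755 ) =1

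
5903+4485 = 10388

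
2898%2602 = 296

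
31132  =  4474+26658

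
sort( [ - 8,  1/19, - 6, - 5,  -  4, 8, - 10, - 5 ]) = [  -  10,  -  8, - 6, - 5 , - 5,-4 , 1/19,  8]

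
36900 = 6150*6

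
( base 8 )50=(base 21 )1J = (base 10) 40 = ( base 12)34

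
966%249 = 219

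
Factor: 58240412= 2^2*1061^1 *13723^1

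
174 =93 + 81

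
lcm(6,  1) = 6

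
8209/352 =8209/352  =  23.32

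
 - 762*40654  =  -30978348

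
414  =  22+392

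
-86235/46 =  - 86235/46 = - 1874.67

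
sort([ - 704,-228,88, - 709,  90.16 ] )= [ - 709,-704, - 228, 88,90.16 ]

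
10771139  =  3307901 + 7463238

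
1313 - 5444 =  - 4131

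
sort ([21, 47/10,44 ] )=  [47/10,21, 44]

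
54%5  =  4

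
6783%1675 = 83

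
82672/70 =1181 + 1/35 = 1181.03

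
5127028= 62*82694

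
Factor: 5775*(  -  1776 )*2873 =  - 2^4*3^2*5^2*7^1*11^1*13^2*17^1*37^1=   - 29466637200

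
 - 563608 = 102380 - 665988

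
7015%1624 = 519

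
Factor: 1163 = 1163^1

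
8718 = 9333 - 615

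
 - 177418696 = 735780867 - 913199563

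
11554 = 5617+5937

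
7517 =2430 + 5087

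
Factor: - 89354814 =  - 2^1*3^1 * 1801^1*8269^1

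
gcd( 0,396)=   396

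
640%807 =640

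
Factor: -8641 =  - 8641^1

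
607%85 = 12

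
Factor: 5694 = 2^1 * 3^1*13^1 * 73^1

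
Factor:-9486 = - 2^1*3^2*17^1*31^1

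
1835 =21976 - 20141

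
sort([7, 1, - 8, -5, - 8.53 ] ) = [ - 8.53, - 8,  -  5,1, 7]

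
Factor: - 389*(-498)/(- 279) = -64574/93 = - 2^1*3^(-1) * 31^( - 1) * 83^1* 389^1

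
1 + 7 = 8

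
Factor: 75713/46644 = 2^( - 2)*3^( - 1)*11^1 * 13^( - 2)*23^( - 1 ) * 6883^1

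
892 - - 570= 1462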